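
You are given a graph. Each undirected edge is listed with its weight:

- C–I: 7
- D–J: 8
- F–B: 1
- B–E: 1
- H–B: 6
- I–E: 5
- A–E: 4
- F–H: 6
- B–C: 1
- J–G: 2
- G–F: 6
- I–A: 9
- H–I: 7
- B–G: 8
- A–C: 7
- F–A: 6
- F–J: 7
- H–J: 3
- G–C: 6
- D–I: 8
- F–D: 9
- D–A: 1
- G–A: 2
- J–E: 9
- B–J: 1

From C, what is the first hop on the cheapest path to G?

Candidate routes:
C - B - F - G: 1+1+6 = 8
C - B - J - G: 1+1+2 = 4
C - G: 6 = 6
The minimum is 4 via C - B - J - G.
So from C the first move is to B.

B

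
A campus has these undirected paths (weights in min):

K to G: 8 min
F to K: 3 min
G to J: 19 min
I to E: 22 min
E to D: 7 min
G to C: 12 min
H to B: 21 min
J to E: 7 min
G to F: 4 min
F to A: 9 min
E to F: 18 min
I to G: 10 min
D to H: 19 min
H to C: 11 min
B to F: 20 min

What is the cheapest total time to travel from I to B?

34 min

Settle nodes by increasing distance from I:
I: 0
G: 10  (via I)
F: 14  (via G)
K: 17  (via F)
C: 22  (via G)
E: 22  (via I)
A: 23  (via F)
D: 29  (via E)
J: 29  (via G)
H: 33  (via C)
B: 34  (via F)
Shortest route: I–G–F–B = 34 min.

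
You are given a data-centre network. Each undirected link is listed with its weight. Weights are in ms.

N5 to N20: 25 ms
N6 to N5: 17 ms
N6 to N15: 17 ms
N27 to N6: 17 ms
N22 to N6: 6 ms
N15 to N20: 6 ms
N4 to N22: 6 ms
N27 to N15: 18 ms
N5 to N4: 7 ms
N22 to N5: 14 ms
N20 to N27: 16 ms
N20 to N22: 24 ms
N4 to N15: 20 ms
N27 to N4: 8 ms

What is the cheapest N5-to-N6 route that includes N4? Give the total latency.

19 ms

Shortest N5→N4: N5–N4 = 7
Best N4 to N6: N4–N22–N6 costing 12
Total via N4: 7 + 12 = 19 ms.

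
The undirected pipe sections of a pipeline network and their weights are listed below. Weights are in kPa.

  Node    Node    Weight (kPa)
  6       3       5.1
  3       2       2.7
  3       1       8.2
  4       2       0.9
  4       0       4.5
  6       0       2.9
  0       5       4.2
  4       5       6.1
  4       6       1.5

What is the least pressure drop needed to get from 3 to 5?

Settle nodes by increasing distance from 3:
3: 0
2: 2.7  (via 3)
4: 3.6  (via 2)
6: 5.1  (via 3)
0: 8  (via 6)
1: 8.2  (via 3)
5: 9.7  (via 4)
Shortest route: 3 → 2 → 4 → 5 = 9.7 kPa.

9.7 kPa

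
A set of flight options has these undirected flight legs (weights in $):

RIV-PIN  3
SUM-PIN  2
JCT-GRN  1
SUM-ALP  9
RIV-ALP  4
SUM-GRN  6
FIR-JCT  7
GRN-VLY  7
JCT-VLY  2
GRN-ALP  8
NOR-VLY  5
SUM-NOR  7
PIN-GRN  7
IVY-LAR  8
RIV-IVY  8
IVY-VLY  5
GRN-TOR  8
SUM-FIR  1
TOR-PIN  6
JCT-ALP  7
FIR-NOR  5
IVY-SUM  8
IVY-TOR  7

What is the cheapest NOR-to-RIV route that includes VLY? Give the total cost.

$18

Shortest NOR→VLY: NOR–VLY = 5
Best VLY to RIV: VLY–IVY–RIV costing 13
Total via VLY: 5 + 13 = $18.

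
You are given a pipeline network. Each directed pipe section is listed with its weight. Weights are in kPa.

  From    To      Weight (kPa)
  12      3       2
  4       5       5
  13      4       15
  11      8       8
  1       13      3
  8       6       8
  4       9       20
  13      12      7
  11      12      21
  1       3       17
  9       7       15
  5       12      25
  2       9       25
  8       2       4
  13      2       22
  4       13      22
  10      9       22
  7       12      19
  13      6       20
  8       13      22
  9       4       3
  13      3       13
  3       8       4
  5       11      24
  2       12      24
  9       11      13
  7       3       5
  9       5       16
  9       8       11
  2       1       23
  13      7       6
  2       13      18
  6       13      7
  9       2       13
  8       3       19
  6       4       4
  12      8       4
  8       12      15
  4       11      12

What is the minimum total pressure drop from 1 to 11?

Settle nodes by increasing distance from 1:
1: 0
13: 3  (via 1)
7: 9  (via 13)
12: 10  (via 13)
3: 12  (via 12)
8: 14  (via 12)
2: 18  (via 8)
4: 18  (via 13)
6: 22  (via 8)
5: 23  (via 4)
11: 30  (via 4)
Shortest route: 1 → 13 → 4 → 11 = 30 kPa.

30 kPa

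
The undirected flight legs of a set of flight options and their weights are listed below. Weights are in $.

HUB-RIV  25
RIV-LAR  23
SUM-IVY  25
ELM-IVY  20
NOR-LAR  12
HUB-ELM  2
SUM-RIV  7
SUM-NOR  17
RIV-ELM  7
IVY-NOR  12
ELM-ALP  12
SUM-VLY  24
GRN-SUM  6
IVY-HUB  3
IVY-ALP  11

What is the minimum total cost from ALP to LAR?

Candidate routes:
ALP → ELM → HUB → IVY → NOR → LAR: 12+2+3+12+12 = 41
ALP → ELM → RIV → LAR: 12+7+23 = 42
ALP → IVY → HUB → ELM → RIV → LAR: 11+3+2+7+23 = 46
ALP → IVY → NOR → LAR: 11+12+12 = 35
The minimum is $35 via ALP → IVY → NOR → LAR.

$35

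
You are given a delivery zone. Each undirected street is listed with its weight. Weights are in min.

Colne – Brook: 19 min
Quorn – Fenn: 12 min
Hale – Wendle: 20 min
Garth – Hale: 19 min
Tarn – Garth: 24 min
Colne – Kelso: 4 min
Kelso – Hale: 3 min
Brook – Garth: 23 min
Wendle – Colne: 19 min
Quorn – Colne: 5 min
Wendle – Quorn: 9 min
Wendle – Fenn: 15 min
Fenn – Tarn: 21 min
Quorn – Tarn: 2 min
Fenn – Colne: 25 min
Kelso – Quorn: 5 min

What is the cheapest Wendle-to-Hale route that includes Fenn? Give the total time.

Best Wendle to Fenn: Wendle → Fenn costing 15
Best Fenn to Hale: Fenn → Quorn → Kelso → Hale costing 20
Total via Fenn: 15 + 20 = 35 min.

35 min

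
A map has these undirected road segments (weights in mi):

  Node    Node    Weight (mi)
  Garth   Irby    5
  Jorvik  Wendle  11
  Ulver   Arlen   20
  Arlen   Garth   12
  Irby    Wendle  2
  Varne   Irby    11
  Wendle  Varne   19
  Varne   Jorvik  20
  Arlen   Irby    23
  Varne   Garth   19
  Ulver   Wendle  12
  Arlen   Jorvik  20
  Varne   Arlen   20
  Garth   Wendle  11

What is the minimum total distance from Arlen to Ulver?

Running Dijkstra from Arlen:
Arlen: 0
Garth: 12  (via Arlen)
Irby: 17  (via Garth)
Wendle: 19  (via Irby)
Jorvik: 20  (via Arlen)
Ulver: 20  (via Arlen)
Shortest route: Arlen → Ulver = 20 mi.

20 mi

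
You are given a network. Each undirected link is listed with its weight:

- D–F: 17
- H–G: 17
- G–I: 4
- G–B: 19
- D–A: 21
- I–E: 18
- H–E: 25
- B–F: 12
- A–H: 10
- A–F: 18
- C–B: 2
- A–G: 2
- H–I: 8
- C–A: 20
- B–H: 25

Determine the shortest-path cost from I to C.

25

Candidate routes:
I → G → A → C: 4+2+20 = 26
I → G → B → C: 4+19+2 = 25
Cheapest is I → G → B → C at 25.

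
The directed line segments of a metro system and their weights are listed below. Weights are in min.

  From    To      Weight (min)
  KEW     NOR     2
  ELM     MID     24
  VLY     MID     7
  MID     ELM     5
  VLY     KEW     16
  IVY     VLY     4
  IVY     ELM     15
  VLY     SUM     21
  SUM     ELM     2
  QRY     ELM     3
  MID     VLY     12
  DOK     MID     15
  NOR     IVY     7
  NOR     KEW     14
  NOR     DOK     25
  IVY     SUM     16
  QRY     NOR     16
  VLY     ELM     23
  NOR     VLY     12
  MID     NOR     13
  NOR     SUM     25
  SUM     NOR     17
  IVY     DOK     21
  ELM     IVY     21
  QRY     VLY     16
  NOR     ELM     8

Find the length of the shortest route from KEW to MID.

Running Dijkstra from KEW:
KEW: 0
NOR: 2  (via KEW)
IVY: 9  (via NOR)
ELM: 10  (via NOR)
VLY: 13  (via IVY)
MID: 20  (via VLY)
Shortest route: KEW–NOR–IVY–VLY–MID = 20 min.

20 min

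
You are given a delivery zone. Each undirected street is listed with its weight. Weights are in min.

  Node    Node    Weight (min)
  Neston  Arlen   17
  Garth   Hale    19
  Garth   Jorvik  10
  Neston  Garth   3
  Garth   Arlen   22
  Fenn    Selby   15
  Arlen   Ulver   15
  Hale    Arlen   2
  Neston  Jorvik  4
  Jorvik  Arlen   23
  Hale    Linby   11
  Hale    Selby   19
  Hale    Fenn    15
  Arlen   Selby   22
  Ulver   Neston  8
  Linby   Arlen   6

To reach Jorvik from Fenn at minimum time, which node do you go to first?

Hale

Enumerating some paths:
Fenn → Hale → Arlen → Neston → Jorvik: 15+2+17+4 = 38
Fenn → Hale → Garth → Neston → Jorvik: 15+19+3+4 = 41
Fenn → Hale → Arlen → Jorvik: 15+2+23 = 40
The minimum is 38 min via Fenn → Hale → Arlen → Neston → Jorvik.
So from Fenn the first move is to Hale.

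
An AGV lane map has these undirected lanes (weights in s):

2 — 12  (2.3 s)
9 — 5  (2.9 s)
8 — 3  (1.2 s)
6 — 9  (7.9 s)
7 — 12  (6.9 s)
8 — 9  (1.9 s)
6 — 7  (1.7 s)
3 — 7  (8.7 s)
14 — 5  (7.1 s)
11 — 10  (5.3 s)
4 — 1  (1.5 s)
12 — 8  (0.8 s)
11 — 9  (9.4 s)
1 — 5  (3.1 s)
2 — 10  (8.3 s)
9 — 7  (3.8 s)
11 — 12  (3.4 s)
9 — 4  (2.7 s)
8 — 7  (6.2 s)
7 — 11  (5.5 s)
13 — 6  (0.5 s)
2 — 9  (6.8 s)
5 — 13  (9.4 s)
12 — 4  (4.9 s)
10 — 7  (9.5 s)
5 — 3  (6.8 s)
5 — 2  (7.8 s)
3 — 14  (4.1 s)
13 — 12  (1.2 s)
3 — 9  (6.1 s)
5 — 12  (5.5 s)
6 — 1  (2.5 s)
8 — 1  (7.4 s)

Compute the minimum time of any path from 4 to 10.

13.6 s

Running Dijkstra from 4:
4: 0
1: 1.5  (via 4)
9: 2.7  (via 4)
6: 4  (via 1)
13: 4.5  (via 6)
5: 4.6  (via 1)
8: 4.6  (via 9)
12: 4.9  (via 4)
7: 5.7  (via 6)
3: 5.8  (via 8)
2: 7.2  (via 12)
11: 8.3  (via 12)
14: 9.9  (via 3)
10: 13.6  (via 11)
Shortest route: 4–12–11–10 = 13.6 s.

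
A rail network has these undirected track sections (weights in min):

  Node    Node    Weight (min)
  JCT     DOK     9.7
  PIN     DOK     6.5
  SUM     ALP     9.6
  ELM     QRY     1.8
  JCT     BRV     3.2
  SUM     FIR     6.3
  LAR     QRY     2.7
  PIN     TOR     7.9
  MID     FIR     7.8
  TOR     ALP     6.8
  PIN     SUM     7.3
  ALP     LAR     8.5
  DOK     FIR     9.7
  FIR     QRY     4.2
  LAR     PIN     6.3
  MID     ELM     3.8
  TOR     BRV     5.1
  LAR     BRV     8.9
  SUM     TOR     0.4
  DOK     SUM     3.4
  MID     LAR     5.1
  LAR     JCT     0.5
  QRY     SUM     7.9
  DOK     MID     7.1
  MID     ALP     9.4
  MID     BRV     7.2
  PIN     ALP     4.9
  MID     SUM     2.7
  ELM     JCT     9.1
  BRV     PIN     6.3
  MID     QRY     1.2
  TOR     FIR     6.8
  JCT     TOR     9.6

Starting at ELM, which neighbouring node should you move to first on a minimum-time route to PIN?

Compare a few routes:
ELM - QRY - LAR - PIN: 1.8+2.7+6.3 = 10.8
ELM - QRY - MID - SUM - PIN: 1.8+1.2+2.7+7.3 = 13
The minimum is 10.8 min via ELM - QRY - LAR - PIN.
So from ELM the first move is to QRY.

QRY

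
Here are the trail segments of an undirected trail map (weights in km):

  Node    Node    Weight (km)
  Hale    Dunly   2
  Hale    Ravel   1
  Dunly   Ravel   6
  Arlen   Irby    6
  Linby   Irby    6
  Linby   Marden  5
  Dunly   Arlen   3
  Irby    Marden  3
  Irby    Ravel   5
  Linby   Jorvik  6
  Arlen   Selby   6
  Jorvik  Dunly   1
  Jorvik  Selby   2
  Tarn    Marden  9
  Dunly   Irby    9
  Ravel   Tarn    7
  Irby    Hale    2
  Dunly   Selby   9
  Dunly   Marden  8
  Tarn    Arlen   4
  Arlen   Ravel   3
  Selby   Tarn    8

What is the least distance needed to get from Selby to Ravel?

Candidate routes:
Selby–Jorvik–Dunly–Ravel: 2+1+6 = 9
Selby–Jorvik–Dunly–Arlen–Ravel: 2+1+3+3 = 9
Selby–Arlen–Ravel: 6+3 = 9
Selby–Jorvik–Dunly–Hale–Ravel: 2+1+2+1 = 6
Cheapest is Selby–Jorvik–Dunly–Hale–Ravel at 6 km.

6 km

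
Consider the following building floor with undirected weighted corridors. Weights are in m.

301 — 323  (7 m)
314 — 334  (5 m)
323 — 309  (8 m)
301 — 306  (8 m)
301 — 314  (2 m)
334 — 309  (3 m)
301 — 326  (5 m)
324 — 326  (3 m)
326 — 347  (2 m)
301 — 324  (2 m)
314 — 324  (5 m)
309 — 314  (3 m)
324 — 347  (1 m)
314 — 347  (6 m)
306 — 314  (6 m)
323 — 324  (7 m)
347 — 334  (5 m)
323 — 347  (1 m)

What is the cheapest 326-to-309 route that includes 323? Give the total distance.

11 m

Best 326 to 323: 326 → 347 → 323 costing 3
Best 323 to 309: 323 → 309 costing 8
Total via 323: 3 + 8 = 11 m.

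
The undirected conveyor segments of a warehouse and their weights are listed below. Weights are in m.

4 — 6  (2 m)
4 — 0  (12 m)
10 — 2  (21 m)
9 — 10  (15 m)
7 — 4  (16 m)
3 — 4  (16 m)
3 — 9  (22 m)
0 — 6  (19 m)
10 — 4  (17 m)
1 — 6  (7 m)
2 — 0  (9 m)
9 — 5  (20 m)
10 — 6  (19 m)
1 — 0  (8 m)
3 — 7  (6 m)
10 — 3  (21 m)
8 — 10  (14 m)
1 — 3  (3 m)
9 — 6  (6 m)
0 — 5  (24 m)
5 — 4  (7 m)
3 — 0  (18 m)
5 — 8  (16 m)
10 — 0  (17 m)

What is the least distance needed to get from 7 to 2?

26 m

Shortest distances from 7:
7: 0
3: 6  (via 7)
1: 9  (via 3)
4: 16  (via 7)
6: 16  (via 1)
0: 17  (via 1)
9: 22  (via 6)
5: 23  (via 4)
2: 26  (via 0)
Shortest route: 7–3–1–0–2 = 26 m.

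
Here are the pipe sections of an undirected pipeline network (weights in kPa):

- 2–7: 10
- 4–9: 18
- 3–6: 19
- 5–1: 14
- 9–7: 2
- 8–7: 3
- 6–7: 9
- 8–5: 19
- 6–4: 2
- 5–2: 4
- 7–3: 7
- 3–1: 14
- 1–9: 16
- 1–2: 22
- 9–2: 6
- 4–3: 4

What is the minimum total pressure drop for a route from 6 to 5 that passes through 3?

25 kPa

Shortest 6→3: 6 → 4 → 3 = 6
Shortest 3→5: 3 → 7 → 9 → 2 → 5 = 19
Total via 3: 6 + 19 = 25 kPa.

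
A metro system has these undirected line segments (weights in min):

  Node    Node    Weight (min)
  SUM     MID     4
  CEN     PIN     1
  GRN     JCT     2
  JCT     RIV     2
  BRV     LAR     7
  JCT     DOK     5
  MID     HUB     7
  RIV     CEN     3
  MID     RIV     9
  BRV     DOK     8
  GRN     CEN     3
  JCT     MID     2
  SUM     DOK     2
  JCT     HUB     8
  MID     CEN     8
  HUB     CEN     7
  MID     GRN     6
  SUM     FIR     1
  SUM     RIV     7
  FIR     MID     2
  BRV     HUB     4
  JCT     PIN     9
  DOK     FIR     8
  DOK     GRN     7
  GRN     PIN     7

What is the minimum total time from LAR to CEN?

18 min

Compare a few routes:
LAR–BRV–DOK–GRN–CEN: 7+8+7+3 = 25
LAR–BRV–HUB–JCT–GRN–CEN: 7+4+8+2+3 = 24
LAR–BRV–HUB–CEN: 7+4+7 = 18
LAR–BRV–HUB–JCT–RIV–CEN: 7+4+8+2+3 = 24
Cheapest is LAR–BRV–HUB–CEN at 18 min.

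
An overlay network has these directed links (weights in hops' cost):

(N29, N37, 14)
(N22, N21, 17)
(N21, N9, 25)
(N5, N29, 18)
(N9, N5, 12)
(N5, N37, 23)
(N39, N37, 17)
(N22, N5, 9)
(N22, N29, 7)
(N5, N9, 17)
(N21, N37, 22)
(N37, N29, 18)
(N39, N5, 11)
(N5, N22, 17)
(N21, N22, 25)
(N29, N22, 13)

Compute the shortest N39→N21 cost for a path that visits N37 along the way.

Best N39 to N37: N39 → N37 costing 17
Best N37 to N21: N37 → N29 → N22 → N21 costing 48
Total via N37: 17 + 48 = 65 hops' cost.

65 hops' cost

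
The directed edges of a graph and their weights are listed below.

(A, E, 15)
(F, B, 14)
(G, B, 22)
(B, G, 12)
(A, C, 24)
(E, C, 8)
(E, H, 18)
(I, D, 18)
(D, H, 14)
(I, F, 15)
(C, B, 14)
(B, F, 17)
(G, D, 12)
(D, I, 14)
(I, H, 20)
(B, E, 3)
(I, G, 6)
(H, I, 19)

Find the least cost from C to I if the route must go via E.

54

Best C to E: C → B → E costing 17
Best E to I: E → H → I costing 37
Total via E: 17 + 37 = 54.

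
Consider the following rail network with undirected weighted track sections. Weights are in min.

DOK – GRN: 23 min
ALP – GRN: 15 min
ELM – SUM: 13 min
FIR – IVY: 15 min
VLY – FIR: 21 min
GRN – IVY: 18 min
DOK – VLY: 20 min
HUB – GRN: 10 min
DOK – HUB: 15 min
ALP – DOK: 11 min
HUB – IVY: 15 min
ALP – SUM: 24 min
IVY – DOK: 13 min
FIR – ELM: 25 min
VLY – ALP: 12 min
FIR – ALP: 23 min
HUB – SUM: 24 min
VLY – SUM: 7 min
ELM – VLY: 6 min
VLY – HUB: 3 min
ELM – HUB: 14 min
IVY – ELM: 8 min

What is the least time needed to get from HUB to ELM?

Compare a few routes:
HUB - VLY - ELM: 3+6 = 9
HUB - ELM: 14 = 14
The minimum is 9 min via HUB - VLY - ELM.

9 min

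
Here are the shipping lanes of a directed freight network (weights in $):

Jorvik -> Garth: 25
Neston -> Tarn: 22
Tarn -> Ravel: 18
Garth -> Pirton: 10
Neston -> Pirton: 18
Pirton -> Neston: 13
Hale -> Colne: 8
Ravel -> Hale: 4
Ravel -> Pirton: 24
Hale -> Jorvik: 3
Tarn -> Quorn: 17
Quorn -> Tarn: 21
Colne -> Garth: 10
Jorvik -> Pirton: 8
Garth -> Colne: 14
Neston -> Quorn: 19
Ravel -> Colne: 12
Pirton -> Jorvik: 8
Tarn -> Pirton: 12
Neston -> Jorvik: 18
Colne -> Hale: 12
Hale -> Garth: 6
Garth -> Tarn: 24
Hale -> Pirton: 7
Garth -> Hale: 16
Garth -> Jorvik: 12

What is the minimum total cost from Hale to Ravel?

$48

Enumerating some paths:
Hale - Garth - Tarn - Ravel: 6+24+18 = 48
Hale - Colne - Garth - Tarn - Ravel: 8+10+24+18 = 60
Hale - Pirton - Neston - Tarn - Ravel: 7+13+22+18 = 60
Cheapest is Hale - Garth - Tarn - Ravel at $48.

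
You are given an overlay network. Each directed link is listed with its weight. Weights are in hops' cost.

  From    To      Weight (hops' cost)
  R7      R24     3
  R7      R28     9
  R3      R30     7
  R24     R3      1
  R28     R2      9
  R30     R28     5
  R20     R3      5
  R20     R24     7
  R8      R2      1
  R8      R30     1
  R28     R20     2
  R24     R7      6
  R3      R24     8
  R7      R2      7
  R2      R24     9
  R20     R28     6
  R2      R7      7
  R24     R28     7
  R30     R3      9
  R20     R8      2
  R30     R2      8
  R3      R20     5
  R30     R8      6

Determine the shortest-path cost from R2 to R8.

Enumerating some paths:
R2 - R7 - R24 - R3 - R20 - R8: 7+3+1+5+2 = 18
R2 - R24 - R3 - R20 - R8: 9+1+5+2 = 17
Cheapest is R2 - R24 - R3 - R20 - R8 at 17 hops' cost.

17 hops' cost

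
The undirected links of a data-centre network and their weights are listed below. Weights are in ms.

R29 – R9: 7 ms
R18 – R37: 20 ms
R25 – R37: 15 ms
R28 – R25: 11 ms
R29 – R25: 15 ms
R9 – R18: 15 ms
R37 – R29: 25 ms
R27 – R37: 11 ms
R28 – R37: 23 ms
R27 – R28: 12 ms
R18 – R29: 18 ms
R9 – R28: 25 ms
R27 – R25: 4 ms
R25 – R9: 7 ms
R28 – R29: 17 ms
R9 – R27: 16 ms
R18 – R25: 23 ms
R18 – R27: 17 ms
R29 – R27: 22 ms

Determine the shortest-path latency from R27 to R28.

12 ms

Compare a few routes:
R27 → R25 → R28: 4+11 = 15
R27 → R28: 12 = 12
Cheapest is R27 → R28 at 12 ms.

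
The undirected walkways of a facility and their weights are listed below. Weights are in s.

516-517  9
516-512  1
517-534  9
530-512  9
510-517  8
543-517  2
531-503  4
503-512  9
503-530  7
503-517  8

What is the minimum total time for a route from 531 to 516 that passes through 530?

21 s

Shortest 531→530: 531 → 503 → 530 = 11
Best 530 to 516: 530 → 512 → 516 costing 10
Total via 530: 11 + 10 = 21 s.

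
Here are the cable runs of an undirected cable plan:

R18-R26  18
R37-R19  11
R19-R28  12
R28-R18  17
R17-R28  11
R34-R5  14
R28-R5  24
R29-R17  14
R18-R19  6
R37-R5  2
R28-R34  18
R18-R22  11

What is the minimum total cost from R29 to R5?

Candidate routes:
R29–R17–R28–R18–R19–R37–R5: 14+11+17+6+11+2 = 61
R29–R17–R28–R34–R5: 14+11+18+14 = 57
R29–R17–R28–R19–R37–R5: 14+11+12+11+2 = 50
R29–R17–R28–R5: 14+11+24 = 49
Cheapest is R29–R17–R28–R5 at 49.

49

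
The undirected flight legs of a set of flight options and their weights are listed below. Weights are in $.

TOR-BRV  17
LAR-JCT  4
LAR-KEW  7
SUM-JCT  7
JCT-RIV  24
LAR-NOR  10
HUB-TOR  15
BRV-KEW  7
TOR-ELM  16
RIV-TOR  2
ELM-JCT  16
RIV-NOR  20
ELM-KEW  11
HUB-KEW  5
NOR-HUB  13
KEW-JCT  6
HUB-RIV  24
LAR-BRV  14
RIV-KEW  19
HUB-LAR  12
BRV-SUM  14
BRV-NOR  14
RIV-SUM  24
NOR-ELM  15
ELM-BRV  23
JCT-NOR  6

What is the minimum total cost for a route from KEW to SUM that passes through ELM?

$34

Shortest KEW→ELM: KEW → ELM = 11
Best ELM to SUM: ELM → JCT → SUM costing 23
Total via ELM: 11 + 23 = $34.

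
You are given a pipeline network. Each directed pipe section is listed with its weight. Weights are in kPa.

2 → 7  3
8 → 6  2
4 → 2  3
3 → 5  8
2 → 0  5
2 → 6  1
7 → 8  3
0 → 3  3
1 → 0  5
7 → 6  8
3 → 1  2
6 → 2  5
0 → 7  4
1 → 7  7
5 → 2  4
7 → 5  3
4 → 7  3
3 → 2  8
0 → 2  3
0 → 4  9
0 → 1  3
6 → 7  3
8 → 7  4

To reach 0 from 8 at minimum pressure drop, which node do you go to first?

6

Compare a few routes:
8 → 6 → 2 → 0: 2+5+5 = 12
8 → 6 → 7 → 5 → 2 → 0: 2+3+3+4+5 = 17
8 → 7 → 5 → 2 → 0: 4+3+4+5 = 16
Cheapest is 8 → 6 → 2 → 0 at 12 kPa.
So from 8 the first move is to 6.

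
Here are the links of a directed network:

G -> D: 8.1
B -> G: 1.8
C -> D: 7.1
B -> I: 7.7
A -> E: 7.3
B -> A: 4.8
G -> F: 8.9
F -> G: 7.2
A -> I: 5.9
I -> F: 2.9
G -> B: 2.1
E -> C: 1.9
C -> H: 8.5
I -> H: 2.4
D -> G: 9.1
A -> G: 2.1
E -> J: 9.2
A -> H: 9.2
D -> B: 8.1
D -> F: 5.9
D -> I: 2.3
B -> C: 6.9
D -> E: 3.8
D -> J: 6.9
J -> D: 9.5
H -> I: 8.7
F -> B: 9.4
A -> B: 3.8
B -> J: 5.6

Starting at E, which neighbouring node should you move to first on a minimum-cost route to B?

Candidate routes:
E–C–D–G–B: 1.9+7.1+9.1+2.1 = 20.2
E–C–D–B: 1.9+7.1+8.1 = 17.1
The minimum is 17.1 via E–C–D–B.
So from E the first move is to C.

C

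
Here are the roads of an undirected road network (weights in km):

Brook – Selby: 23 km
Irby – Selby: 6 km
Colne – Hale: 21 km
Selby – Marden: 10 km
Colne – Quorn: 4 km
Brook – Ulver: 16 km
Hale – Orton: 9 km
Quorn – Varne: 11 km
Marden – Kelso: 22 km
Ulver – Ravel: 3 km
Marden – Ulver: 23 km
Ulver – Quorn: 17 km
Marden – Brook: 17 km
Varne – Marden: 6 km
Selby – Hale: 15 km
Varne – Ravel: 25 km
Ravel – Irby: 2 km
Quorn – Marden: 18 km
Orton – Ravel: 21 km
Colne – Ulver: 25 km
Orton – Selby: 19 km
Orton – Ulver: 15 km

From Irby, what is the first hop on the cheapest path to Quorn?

Candidate routes:
Irby–Ravel–Ulver–Quorn: 2+3+17 = 22
Irby–Selby–Marden–Varne–Quorn: 6+10+6+11 = 33
The minimum is 22 km via Irby–Ravel–Ulver–Quorn.
So from Irby the first move is to Ravel.

Ravel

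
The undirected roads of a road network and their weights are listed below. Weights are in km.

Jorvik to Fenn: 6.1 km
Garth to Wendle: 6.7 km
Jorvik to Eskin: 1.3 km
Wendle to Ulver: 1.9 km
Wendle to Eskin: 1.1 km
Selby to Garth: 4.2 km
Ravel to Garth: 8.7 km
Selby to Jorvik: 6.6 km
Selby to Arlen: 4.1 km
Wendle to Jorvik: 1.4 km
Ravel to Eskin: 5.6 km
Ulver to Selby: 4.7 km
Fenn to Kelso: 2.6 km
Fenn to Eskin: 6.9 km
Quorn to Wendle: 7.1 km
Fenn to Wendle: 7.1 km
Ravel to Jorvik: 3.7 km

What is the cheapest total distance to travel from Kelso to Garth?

16.4 km

Enumerating some paths:
Kelso → Fenn → Jorvik → Wendle → Garth: 2.6+6.1+1.4+6.7 = 16.8
Kelso → Fenn → Wendle → Garth: 2.6+7.1+6.7 = 16.4
Kelso → Fenn → Eskin → Wendle → Garth: 2.6+6.9+1.1+6.7 = 17.3
The minimum is 16.4 km via Kelso → Fenn → Wendle → Garth.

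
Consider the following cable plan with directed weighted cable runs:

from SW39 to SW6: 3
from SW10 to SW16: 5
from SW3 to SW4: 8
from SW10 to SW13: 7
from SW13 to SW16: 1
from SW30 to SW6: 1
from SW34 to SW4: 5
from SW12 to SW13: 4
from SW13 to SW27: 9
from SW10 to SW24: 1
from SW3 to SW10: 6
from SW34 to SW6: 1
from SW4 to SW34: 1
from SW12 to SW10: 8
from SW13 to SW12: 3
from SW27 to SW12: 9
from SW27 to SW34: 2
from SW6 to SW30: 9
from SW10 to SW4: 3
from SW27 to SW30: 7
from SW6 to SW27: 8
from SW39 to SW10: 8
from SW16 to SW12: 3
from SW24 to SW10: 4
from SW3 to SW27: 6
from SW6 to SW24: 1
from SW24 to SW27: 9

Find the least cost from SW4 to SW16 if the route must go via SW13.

15

Shortest SW4→SW13: SW4 → SW34 → SW6 → SW24 → SW10 → SW13 = 14
Shortest SW13→SW16: SW13 → SW16 = 1
Total via SW13: 14 + 1 = 15.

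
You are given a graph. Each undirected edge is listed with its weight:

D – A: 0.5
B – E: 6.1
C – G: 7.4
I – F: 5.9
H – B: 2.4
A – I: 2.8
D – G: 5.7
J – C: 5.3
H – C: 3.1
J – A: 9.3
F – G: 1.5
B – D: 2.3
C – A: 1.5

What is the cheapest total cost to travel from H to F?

Enumerating some paths:
H → B → D → G → F: 2.4+2.3+5.7+1.5 = 11.9
H → C → G → F: 3.1+7.4+1.5 = 12
Cheapest is H → B → D → G → F at 11.9.

11.9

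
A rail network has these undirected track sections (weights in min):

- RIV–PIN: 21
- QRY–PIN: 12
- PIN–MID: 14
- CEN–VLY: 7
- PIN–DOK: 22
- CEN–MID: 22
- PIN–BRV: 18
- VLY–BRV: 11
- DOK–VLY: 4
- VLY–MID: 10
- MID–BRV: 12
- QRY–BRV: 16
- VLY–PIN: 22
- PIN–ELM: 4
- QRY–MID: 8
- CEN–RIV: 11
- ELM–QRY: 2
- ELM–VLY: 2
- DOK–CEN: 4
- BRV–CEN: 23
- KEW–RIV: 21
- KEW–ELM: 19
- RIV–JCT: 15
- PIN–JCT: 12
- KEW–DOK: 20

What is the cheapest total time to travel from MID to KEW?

Candidate routes:
MID - VLY - DOK - KEW: 10+4+20 = 34
MID - VLY - ELM - KEW: 10+2+19 = 31
MID - QRY - ELM - KEW: 8+2+19 = 29
The minimum is 29 min via MID - QRY - ELM - KEW.

29 min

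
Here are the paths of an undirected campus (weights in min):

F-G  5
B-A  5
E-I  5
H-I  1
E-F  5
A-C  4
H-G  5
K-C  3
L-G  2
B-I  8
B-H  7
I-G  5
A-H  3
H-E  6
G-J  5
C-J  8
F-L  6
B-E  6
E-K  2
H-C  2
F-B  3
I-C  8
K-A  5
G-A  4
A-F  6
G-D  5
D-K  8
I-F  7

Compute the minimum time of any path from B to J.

Running Dijkstra from B:
B: 0
F: 3  (via B)
A: 5  (via B)
E: 6  (via B)
H: 7  (via B)
G: 8  (via F)
I: 8  (via B)
K: 8  (via E)
C: 9  (via A)
L: 9  (via F)
D: 13  (via G)
J: 13  (via G)
Shortest route: B–F–G–J = 13 min.

13 min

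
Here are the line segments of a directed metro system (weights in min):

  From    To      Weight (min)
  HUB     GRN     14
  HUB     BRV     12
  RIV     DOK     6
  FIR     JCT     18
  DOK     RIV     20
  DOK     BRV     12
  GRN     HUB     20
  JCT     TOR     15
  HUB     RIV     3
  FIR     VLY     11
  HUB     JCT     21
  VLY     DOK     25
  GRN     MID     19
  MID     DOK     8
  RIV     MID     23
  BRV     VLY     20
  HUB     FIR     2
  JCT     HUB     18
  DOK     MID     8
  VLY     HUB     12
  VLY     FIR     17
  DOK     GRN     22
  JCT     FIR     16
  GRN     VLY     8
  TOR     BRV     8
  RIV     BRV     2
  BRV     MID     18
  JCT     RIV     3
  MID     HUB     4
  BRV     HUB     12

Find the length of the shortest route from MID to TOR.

39 min

Enumerating some paths:
MID–HUB–FIR–JCT–TOR: 4+2+18+15 = 39
MID–HUB–JCT–TOR: 4+21+15 = 40
The minimum is 39 min via MID–HUB–FIR–JCT–TOR.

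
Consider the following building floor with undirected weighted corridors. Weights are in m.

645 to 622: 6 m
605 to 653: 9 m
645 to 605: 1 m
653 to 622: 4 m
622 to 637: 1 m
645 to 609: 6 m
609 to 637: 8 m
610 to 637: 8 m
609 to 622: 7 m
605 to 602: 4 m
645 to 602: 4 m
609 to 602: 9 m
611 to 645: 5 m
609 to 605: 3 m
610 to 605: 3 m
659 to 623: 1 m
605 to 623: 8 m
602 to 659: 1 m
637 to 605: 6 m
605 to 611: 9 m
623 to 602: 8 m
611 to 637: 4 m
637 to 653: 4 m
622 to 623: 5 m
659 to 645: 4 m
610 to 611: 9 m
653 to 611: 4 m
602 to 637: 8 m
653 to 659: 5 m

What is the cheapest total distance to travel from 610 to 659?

8 m

Candidate routes:
610 → 605 → 623 → 659: 3+8+1 = 12
610 → 605 → 645 → 659: 3+1+4 = 8
610 → 605 → 645 → 602 → 659: 3+1+4+1 = 9
The minimum is 8 m via 610 → 605 → 645 → 659.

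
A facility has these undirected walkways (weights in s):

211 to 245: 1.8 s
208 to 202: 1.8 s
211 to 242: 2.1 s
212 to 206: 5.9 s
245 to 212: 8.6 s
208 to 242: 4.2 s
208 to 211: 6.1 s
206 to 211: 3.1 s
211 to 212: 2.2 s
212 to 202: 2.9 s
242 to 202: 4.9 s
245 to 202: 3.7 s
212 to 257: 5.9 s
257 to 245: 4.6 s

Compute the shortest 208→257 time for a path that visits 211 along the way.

12.5 s

Shortest 208→211: 208 → 211 = 6.1
Best 211 to 257: 211 → 245 → 257 costing 6.4
Total via 211: 6.1 + 6.4 = 12.5 s.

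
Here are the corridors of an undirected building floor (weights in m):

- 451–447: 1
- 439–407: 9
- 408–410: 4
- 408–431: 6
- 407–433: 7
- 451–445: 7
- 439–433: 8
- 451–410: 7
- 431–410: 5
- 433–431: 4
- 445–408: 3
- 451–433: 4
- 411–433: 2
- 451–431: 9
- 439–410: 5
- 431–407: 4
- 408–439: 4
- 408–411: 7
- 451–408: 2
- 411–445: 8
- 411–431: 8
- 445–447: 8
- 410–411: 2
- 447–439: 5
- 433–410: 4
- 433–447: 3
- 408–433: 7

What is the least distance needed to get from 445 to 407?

Running Dijkstra from 445:
445: 0
408: 3  (via 445)
451: 5  (via 408)
447: 6  (via 451)
439: 7  (via 408)
410: 7  (via 408)
411: 8  (via 445)
433: 9  (via 451)
431: 9  (via 408)
407: 13  (via 431)
Shortest route: 445–408–431–407 = 13 m.

13 m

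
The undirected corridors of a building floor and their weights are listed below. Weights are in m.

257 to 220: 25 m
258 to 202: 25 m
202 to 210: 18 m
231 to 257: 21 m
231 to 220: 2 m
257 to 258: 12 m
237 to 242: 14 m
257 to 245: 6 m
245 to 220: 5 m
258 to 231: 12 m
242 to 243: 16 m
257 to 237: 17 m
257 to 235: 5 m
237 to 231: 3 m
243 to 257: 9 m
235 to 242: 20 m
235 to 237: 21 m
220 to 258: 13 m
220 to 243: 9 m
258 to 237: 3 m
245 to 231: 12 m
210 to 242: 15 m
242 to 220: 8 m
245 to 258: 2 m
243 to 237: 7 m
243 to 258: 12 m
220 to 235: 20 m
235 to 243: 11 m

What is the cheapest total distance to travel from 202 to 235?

Candidate routes:
202 → 258 → 245 → 257 → 235: 25+2+6+5 = 38
202 → 258 → 237 → 243 → 235: 25+3+7+11 = 46
202 → 258 → 257 → 235: 25+12+5 = 42
Cheapest is 202 → 258 → 245 → 257 → 235 at 38 m.

38 m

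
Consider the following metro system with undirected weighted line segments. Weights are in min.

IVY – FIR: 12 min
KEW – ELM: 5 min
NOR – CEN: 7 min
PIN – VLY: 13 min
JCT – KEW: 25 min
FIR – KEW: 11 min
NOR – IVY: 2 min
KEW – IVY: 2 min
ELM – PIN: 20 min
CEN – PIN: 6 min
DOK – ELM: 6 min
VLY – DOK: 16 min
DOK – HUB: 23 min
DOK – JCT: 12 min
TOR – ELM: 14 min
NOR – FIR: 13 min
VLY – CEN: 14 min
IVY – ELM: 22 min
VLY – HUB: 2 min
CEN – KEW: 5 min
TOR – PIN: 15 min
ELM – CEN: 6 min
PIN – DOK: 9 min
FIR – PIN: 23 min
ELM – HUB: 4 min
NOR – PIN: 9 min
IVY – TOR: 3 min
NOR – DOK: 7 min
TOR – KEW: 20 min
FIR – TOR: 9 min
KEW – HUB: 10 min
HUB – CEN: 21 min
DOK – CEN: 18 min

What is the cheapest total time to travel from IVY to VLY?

13 min

Enumerating some paths:
IVY - KEW - ELM - HUB - VLY: 2+5+4+2 = 13
IVY - KEW - HUB - VLY: 2+10+2 = 14
IVY - KEW - CEN - ELM - HUB - VLY: 2+5+6+4+2 = 19
IVY - KEW - CEN - VLY: 2+5+14 = 21
Cheapest is IVY - KEW - ELM - HUB - VLY at 13 min.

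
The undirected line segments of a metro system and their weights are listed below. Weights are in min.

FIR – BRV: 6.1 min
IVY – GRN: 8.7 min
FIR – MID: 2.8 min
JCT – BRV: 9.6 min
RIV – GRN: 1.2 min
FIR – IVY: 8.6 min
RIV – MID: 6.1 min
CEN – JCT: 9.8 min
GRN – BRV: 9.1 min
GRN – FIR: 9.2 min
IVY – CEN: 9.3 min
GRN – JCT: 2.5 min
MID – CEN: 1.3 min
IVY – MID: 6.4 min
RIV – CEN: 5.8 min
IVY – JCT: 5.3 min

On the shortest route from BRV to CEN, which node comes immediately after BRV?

Candidate routes:
BRV - FIR - MID - CEN: 6.1+2.8+1.3 = 10.2
BRV - GRN - RIV - CEN: 9.1+1.2+5.8 = 16.1
The minimum is 10.2 min via BRV - FIR - MID - CEN.
So from BRV the first move is to FIR.

FIR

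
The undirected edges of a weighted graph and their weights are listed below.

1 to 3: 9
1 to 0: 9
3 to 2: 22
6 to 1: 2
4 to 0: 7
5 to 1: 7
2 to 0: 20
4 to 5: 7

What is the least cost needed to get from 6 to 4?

16

Running Dijkstra from 6:
6: 0
1: 2  (via 6)
5: 9  (via 1)
0: 11  (via 1)
3: 11  (via 1)
4: 16  (via 5)
Shortest route: 6–1–5–4 = 16.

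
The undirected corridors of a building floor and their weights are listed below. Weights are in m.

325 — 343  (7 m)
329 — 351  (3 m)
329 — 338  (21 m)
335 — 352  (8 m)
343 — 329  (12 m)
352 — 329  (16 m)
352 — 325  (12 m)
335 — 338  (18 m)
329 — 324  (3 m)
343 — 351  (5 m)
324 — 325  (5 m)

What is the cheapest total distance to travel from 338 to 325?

29 m

Settle nodes by increasing distance from 338:
338: 0
335: 18  (via 338)
329: 21  (via 338)
324: 24  (via 329)
351: 24  (via 329)
352: 26  (via 335)
325: 29  (via 324)
Shortest route: 338–329–324–325 = 29 m.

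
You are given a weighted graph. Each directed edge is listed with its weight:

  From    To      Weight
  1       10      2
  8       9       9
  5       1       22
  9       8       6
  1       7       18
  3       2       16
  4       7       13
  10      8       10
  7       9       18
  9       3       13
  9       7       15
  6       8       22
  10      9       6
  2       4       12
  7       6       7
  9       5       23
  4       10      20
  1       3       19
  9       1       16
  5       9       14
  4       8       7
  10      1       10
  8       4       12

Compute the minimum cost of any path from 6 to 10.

49

Candidate routes:
6 - 8 - 9 - 5 - 1 - 10: 22+9+23+22+2 = 78
6 - 8 - 4 - 10: 22+12+20 = 54
6 - 8 - 9 - 1 - 10: 22+9+16+2 = 49
6 - 8 - 4 - 7 - 9 - 1 - 10: 22+12+13+18+16+2 = 83
The minimum is 49 via 6 - 8 - 9 - 1 - 10.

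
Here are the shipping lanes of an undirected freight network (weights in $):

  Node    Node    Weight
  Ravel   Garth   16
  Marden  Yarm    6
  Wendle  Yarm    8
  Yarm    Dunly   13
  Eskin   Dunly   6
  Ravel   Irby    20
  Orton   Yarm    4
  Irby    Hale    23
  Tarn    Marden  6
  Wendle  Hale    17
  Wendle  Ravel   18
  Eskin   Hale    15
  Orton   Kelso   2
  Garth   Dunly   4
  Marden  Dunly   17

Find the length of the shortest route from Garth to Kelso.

Shortest distances from Garth:
Garth: 0
Dunly: 4  (via Garth)
Eskin: 10  (via Dunly)
Ravel: 16  (via Garth)
Yarm: 17  (via Dunly)
Orton: 21  (via Yarm)
Marden: 21  (via Dunly)
Kelso: 23  (via Orton)
Shortest route: Garth → Dunly → Yarm → Orton → Kelso = $23.

$23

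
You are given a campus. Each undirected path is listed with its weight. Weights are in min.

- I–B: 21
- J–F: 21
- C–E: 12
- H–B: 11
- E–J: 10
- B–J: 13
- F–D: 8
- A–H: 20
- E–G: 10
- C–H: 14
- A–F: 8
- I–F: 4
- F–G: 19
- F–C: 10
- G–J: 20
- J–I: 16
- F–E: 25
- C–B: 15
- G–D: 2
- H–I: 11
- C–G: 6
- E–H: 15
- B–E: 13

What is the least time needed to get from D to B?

Enumerating some paths:
D - G - C - B: 2+6+15 = 23
D - G - E - B: 2+10+13 = 25
D - F - I - B: 8+4+21 = 33
Cheapest is D - G - C - B at 23 min.

23 min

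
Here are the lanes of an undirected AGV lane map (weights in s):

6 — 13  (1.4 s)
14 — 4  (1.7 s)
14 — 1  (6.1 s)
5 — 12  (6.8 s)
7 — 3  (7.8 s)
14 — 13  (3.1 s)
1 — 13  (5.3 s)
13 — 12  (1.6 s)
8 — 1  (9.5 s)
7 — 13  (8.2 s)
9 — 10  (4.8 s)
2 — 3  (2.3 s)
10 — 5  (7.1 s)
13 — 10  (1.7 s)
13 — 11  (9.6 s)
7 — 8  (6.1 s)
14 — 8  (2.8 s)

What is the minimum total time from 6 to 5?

9.8 s

Settle nodes by increasing distance from 6:
6: 0
13: 1.4  (via 6)
12: 3  (via 13)
10: 3.1  (via 13)
14: 4.5  (via 13)
4: 6.2  (via 14)
1: 6.7  (via 13)
8: 7.3  (via 14)
9: 7.9  (via 10)
7: 9.6  (via 13)
5: 9.8  (via 12)
Shortest route: 6–13–12–5 = 9.8 s.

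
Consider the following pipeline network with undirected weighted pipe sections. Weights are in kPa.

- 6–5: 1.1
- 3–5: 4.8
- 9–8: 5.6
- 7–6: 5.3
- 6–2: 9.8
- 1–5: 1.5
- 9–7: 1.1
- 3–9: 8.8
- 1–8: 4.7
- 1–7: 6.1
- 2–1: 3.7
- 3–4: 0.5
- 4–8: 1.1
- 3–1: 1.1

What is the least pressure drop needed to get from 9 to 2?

10.9 kPa

Candidate routes:
9 - 7 - 1 - 2: 1.1+6.1+3.7 = 10.9
9 - 8 - 4 - 3 - 1 - 2: 5.6+1.1+0.5+1.1+3.7 = 12
The minimum is 10.9 kPa via 9 - 7 - 1 - 2.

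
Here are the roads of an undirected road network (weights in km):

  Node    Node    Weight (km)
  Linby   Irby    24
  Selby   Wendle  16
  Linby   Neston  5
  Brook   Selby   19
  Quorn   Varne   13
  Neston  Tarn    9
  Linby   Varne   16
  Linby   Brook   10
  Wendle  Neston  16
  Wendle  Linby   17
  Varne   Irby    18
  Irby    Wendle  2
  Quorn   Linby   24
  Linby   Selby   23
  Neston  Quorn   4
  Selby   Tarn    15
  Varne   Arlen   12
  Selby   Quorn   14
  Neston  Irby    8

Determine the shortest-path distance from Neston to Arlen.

29 km

Compare a few routes:
Neston → Linby → Varne → Arlen: 5+16+12 = 33
Neston → Quorn → Varne → Arlen: 4+13+12 = 29
The minimum is 29 km via Neston → Quorn → Varne → Arlen.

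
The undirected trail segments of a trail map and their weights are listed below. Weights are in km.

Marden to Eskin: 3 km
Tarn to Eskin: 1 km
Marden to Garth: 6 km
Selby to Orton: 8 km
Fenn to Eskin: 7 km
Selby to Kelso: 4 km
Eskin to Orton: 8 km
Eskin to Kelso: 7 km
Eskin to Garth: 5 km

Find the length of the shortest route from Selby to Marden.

14 km

Shortest distances from Selby:
Selby: 0
Kelso: 4  (via Selby)
Orton: 8  (via Selby)
Eskin: 11  (via Kelso)
Tarn: 12  (via Eskin)
Marden: 14  (via Eskin)
Shortest route: Selby–Kelso–Eskin–Marden = 14 km.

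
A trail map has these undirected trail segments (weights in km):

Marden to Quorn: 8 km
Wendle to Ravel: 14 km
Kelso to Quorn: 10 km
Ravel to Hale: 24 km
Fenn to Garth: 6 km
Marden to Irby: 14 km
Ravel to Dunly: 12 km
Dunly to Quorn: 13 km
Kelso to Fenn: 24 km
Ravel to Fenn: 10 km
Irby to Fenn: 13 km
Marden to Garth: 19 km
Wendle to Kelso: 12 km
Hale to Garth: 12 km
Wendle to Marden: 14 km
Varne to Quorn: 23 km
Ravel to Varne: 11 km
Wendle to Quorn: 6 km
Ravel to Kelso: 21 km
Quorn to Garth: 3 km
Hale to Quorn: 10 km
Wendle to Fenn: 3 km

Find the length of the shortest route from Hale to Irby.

Shortest distances from Hale:
Hale: 0
Quorn: 10  (via Hale)
Garth: 12  (via Hale)
Wendle: 16  (via Quorn)
Fenn: 18  (via Garth)
Marden: 18  (via Quorn)
Kelso: 20  (via Quorn)
Dunly: 23  (via Quorn)
Ravel: 24  (via Hale)
Irby: 31  (via Fenn)
Shortest route: Hale → Garth → Fenn → Irby = 31 km.

31 km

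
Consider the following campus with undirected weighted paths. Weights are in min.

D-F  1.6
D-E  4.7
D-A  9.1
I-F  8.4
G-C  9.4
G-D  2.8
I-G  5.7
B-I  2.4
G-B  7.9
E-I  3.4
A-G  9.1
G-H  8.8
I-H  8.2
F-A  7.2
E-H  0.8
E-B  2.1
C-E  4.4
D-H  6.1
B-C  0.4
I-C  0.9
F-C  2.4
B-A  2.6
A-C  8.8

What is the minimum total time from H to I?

4.2 min

Settle nodes by increasing distance from H:
H: 0
E: 0.8  (via H)
B: 2.9  (via E)
C: 3.3  (via B)
I: 4.2  (via E)
Shortest route: H → E → I = 4.2 min.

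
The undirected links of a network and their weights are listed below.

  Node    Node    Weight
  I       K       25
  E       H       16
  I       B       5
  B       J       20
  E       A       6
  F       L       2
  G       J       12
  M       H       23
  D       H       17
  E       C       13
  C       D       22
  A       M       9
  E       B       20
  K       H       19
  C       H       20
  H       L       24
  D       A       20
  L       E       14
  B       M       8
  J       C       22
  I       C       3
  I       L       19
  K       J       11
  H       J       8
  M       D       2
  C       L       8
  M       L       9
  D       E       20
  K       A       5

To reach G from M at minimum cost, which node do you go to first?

A

Enumerating some paths:
M–D–H–J–G: 2+17+8+12 = 39
M–B–J–G: 8+20+12 = 40
M–A–K–J–G: 9+5+11+12 = 37
M–H–J–G: 23+8+12 = 43
The minimum is 37 via M–A–K–J–G.
So from M the first move is to A.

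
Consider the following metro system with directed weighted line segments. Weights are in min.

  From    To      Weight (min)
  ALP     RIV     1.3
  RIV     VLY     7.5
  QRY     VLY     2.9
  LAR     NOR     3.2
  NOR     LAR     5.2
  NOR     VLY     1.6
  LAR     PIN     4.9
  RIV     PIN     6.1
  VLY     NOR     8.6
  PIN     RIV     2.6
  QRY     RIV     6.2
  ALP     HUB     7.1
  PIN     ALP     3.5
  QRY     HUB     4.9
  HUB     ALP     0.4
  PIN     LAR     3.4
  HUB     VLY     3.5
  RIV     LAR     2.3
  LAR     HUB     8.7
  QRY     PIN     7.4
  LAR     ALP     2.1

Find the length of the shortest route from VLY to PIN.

Shortest distances from VLY:
VLY: 0
NOR: 8.6  (via VLY)
LAR: 13.8  (via NOR)
ALP: 15.9  (via LAR)
RIV: 17.2  (via ALP)
PIN: 18.7  (via LAR)
Shortest route: VLY → NOR → LAR → PIN = 18.7 min.

18.7 min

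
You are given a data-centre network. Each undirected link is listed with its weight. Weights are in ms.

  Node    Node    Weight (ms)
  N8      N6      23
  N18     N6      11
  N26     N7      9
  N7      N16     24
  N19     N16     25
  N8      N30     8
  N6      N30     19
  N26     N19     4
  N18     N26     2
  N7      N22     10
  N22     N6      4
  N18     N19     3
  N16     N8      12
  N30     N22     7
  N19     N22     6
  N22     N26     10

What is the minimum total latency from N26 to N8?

Running Dijkstra from N26:
N26: 0
N18: 2  (via N26)
N19: 4  (via N26)
N7: 9  (via N26)
N22: 10  (via N26)
N6: 13  (via N18)
N30: 17  (via N22)
N8: 25  (via N30)
Shortest route: N26 → N22 → N30 → N8 = 25 ms.

25 ms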